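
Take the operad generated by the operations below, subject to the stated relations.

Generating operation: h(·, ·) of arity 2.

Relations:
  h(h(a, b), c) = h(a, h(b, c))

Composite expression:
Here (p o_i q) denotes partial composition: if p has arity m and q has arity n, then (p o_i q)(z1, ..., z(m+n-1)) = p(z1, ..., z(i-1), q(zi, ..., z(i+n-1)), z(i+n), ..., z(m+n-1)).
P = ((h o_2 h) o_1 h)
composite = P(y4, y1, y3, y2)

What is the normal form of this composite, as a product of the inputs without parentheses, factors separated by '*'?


y4 * y1 * y3 * y2

All parenthesizations of h agree; list the y-inputs left to right.
h(y4, y1) reduces to y4 * y1
h(y3, y2) reduces to y3 * y2
h(h(y4, y1), h(y3, y2)) reduces to y4 * y1 * y3 * y2


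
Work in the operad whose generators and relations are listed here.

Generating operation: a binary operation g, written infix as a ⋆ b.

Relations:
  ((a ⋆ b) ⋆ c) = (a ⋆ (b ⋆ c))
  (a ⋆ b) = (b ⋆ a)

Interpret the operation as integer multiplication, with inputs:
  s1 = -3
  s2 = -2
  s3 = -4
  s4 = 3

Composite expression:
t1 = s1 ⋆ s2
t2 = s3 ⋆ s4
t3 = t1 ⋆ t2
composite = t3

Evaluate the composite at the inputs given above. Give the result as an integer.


-72


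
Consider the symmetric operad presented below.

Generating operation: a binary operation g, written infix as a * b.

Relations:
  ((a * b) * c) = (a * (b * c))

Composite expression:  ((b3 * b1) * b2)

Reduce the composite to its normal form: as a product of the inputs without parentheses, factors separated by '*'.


b3 * b1 * b2

Key point: g is associative — brackets drop, the b-order remains.
(b3 * b1) unparenthesizes to b3 * b1
((b3 * b1) * b2) unparenthesizes to b3 * b1 * b2


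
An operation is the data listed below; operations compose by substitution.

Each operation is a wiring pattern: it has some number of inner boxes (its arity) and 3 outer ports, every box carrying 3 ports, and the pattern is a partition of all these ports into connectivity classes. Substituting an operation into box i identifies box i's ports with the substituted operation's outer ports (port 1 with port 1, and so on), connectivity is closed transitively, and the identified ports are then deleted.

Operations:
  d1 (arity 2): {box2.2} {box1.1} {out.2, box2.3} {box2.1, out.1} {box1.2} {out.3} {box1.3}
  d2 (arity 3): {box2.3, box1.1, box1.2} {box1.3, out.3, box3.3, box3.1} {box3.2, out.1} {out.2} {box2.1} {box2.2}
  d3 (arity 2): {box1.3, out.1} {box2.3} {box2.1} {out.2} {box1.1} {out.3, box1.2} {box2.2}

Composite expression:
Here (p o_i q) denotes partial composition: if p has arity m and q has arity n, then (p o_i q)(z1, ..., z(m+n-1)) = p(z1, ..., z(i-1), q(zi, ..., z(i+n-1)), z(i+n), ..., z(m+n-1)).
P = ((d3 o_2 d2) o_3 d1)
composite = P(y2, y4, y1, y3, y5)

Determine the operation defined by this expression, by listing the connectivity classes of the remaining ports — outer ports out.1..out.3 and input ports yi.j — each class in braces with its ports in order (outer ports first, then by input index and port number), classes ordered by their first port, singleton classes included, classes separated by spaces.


{out.1, y2.3} {out.2} {out.3, y2.2} {y1.1} {y1.2} {y1.3} {y2.1} {y3.1} {y3.2} {y3.3} {y4.1, y4.2} {y4.3, y5.1, y5.3} {y5.2}

Reachability decides: close wires over d3-identified ports.
composing d1 on (y1, y3), with out.j its own outer ports: {out.1, y3.1} {out.2, y3.3} {out.3} {y1.1} {y1.2} {y1.3} {y3.2}
composing d2 on (y4, y1, y3, y5), with out.j its own outer ports: {out.1, y5.2} {out.2} {out.3, y4.3, y5.1, y5.3} {y1.1} {y1.2} {y1.3} {y3.1} {y3.2} {y3.3} {y4.1, y4.2}
composing d3 on (y2, y4, y1, y3, y5), with out.j its own outer ports: {out.1, y2.3} {out.2} {out.3, y2.2} {y1.1} {y1.2} {y1.3} {y2.1} {y3.1} {y3.2} {y3.3} {y4.1, y4.2} {y4.3, y5.1, y5.3} {y5.2}


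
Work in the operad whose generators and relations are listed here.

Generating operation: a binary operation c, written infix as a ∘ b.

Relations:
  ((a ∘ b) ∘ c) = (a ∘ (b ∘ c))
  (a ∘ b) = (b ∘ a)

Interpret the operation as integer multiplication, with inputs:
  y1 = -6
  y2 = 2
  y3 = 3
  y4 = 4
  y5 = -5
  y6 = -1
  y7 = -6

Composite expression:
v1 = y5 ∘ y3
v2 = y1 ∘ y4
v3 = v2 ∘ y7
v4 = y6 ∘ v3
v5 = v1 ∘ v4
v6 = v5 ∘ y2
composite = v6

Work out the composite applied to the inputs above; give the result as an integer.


4320

(y5 ∘ y3) = -15
(y1 ∘ y4) = -24
((y1 ∘ y4) ∘ y7) = 144
(y6 ∘ ((y1 ∘ y4) ∘ y7)) = -144
((y5 ∘ y3) ∘ (y6 ∘ ((y1 ∘ y4) ∘ y7))) = 2160
(((y5 ∘ y3) ∘ (y6 ∘ ((y1 ∘ y4) ∘ y7))) ∘ y2) = 4320


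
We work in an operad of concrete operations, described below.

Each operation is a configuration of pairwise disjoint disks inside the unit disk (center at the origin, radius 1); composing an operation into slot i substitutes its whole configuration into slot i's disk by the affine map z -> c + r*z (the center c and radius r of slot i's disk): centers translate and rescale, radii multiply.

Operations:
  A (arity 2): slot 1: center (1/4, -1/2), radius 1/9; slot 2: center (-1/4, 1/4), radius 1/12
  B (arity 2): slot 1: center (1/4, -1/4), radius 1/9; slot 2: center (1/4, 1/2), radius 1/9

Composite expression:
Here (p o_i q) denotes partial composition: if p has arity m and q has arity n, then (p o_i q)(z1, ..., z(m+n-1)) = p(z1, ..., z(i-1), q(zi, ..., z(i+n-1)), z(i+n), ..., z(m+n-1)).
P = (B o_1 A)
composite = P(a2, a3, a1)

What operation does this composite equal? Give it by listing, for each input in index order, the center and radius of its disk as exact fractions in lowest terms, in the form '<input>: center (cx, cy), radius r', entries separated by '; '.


Follow each a-input down from B: c' goes to c + r*c', radius to r*r'.
input a2: composing its 2 substitution steps yields center (5/18, -11/36), radius 1/81
input a3: composing its 2 substitution steps yields center (2/9, -2/9), radius 1/108
input a1: composing its 1 substitution step yields center (1/4, 1/2), radius 1/9

a1: center (1/4, 1/2), radius 1/9; a2: center (5/18, -11/36), radius 1/81; a3: center (2/9, -2/9), radius 1/108


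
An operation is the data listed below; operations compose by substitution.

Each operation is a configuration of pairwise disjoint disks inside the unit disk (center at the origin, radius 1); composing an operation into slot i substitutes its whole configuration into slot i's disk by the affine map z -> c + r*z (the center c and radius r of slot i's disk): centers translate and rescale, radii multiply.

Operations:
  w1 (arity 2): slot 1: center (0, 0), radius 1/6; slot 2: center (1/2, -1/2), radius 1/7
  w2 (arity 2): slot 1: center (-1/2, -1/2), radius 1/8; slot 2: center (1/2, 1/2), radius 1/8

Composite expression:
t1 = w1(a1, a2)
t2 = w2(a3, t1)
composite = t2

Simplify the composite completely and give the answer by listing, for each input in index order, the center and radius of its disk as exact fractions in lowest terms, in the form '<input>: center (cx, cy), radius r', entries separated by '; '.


a1: center (1/2, 1/2), radius 1/48; a2: center (9/16, 7/16), radius 1/56; a3: center (-1/2, -1/2), radius 1/8

Only the slot chain above each a matters under w2; compose those maps.
input a3: applying the 1 nested substitution gives center (-1/2, -1/2), radius 1/8
input a1: applying the 2 nested substitutions gives center (1/2, 1/2), radius 1/48
input a2: applying the 2 nested substitutions gives center (9/16, 7/16), radius 1/56


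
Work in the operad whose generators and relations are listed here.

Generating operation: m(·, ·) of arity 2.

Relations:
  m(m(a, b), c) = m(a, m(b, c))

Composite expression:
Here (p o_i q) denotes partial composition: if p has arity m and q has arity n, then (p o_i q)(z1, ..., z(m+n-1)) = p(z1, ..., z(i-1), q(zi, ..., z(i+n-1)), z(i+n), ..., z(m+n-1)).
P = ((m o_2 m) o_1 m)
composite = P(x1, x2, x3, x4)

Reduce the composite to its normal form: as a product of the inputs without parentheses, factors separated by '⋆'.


Associativity of m dissolves the nesting; only the x-input order survives.
m(x1, x2) unparenthesizes to x1 ⋆ x2
m(x3, x4) unparenthesizes to x3 ⋆ x4
m(m(x1, x2), m(x3, x4)) unparenthesizes to x1 ⋆ x2 ⋆ x3 ⋆ x4

x1 ⋆ x2 ⋆ x3 ⋆ x4


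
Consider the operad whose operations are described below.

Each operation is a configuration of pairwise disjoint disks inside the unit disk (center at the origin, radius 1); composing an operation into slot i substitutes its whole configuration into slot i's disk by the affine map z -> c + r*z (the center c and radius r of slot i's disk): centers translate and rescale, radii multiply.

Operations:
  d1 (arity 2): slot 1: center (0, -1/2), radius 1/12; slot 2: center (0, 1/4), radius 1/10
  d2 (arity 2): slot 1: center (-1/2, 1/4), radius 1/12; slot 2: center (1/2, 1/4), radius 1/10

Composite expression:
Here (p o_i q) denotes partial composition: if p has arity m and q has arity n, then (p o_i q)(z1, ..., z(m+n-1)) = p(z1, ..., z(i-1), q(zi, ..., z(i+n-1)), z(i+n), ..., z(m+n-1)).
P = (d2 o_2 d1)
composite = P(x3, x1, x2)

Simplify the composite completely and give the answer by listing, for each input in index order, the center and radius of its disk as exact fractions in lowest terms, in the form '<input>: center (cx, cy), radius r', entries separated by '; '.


x1: center (1/2, 1/5), radius 1/120; x2: center (1/2, 11/40), radius 1/100; x3: center (-1/2, 1/4), radius 1/12

Affine substitution under d2: radii multiply and x-centers shift.
input x3: composing its 1 substitution step yields center (-1/2, 1/4), radius 1/12
input x1: composing its 2 substitution steps yields center (1/2, 1/5), radius 1/120
input x2: composing its 2 substitution steps yields center (1/2, 11/40), radius 1/100


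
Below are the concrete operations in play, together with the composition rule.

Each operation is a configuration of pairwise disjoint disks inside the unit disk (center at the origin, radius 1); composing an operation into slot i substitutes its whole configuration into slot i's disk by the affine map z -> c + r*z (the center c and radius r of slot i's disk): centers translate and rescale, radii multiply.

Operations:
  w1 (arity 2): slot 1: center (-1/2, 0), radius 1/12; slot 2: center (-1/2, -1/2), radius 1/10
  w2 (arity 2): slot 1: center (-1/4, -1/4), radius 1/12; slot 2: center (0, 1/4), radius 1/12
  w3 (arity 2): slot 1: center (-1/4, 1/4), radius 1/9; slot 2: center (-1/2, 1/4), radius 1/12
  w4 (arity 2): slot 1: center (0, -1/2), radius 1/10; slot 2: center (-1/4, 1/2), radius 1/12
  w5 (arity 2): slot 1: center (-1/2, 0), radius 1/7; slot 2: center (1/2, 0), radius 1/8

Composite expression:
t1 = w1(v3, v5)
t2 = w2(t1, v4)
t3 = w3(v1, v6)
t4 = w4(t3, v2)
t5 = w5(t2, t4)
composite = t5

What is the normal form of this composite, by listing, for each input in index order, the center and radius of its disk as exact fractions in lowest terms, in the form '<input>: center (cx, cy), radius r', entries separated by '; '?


v1: center (159/320, -19/320), radius 1/720; v2: center (15/32, 1/16), radius 1/96; v3: center (-13/24, -1/28), radius 1/1008; v4: center (-1/2, 1/28), radius 1/84; v5: center (-13/24, -1/24), radius 1/840; v6: center (79/160, -19/320), radius 1/960

Each v-disk chains the slot maps above it in w5; radii multiply.
v3: after 3 affine steps, its disk has center (-13/24, -1/28), radius 1/1008
v5: after 3 affine steps, its disk has center (-13/24, -1/24), radius 1/840
v4: after 2 affine steps, its disk has center (-1/2, 1/28), radius 1/84
v1: after 3 affine steps, its disk has center (159/320, -19/320), radius 1/720
v6: after 3 affine steps, its disk has center (79/160, -19/320), radius 1/960
v2: after 2 affine steps, its disk has center (15/32, 1/16), radius 1/96


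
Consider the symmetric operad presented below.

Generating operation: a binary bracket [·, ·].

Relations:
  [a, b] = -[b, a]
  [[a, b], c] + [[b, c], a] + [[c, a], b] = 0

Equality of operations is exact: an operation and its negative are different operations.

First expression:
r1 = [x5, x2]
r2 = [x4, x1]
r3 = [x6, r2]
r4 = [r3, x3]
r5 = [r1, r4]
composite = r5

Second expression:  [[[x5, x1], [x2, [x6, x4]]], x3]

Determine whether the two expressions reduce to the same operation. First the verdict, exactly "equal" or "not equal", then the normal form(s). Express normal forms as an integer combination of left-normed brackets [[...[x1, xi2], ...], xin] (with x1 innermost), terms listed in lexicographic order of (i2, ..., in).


not equal: they reduce to [[[[[x1, x4], x6], x3], x2], x5] - [[[[[x1, x4], x6], x3], x5], x2] and [[[[[x1, x5], x2], x4], x6], x3] - [[[[[x1, x5], x2], x6], x4], x3] - [[[[[x1, x5], x4], x6], x2], x3] + [[[[[x1, x5], x6], x4], x2], x3]

In normal form, the first expression is [[[[[x1, x4], x6], x3], x2], x5] - [[[[[x1, x4], x6], x3], x5], x2]
In normal form, the second expression is [[[[[x1, x5], x2], x4], x6], x3] - [[[[[x1, x5], x2], x6], x4], x3] - [[[[[x1, x5], x4], x6], x2], x3] + [[[[[x1, x5], x6], x4], x2], x3]
The normal forms differ: not equal.


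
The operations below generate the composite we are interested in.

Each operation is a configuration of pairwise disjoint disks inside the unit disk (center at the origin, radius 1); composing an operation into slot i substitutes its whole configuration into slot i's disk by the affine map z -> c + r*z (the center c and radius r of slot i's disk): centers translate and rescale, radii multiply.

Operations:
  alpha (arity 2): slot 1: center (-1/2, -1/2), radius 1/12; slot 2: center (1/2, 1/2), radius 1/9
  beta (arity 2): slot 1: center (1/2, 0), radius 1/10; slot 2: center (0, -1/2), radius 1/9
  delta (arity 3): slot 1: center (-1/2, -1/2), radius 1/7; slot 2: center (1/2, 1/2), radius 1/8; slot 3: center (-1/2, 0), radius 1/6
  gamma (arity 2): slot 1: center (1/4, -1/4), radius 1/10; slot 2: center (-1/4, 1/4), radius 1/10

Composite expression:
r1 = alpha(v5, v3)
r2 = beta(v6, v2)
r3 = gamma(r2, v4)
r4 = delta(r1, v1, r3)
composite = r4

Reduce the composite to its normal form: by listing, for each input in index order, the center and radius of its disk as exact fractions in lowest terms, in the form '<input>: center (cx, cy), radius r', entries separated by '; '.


v1: center (1/2, 1/2), radius 1/8; v2: center (-11/24, -1/20), radius 1/540; v3: center (-3/7, -3/7), radius 1/63; v4: center (-13/24, 1/24), radius 1/60; v5: center (-4/7, -4/7), radius 1/84; v6: center (-9/20, -1/24), radius 1/600

Only the slot chain above each v matters under delta; compose those maps.
tracing v5 down its 2-map path: center (-4/7, -4/7), radius 1/84
tracing v3 down its 2-map path: center (-3/7, -3/7), radius 1/63
tracing v1 down its 1-map path: center (1/2, 1/2), radius 1/8
tracing v6 down its 3-map path: center (-9/20, -1/24), radius 1/600
tracing v2 down its 3-map path: center (-11/24, -1/20), radius 1/540
tracing v4 down its 2-map path: center (-13/24, 1/24), radius 1/60


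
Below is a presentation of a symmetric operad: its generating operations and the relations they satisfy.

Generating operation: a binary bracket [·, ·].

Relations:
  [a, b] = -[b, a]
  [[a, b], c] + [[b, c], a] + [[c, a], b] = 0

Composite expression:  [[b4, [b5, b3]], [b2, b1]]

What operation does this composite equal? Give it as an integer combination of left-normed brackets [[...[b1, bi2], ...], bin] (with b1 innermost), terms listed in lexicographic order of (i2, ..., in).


[[[[b1, b2], b3], b5], b4] - [[[[b1, b2], b4], b3], b5] + [[[[b1, b2], b4], b5], b3] - [[[[b1, b2], b5], b3], b4]

Expand each bracket as ab - ba; the b1-initial words give the coefficients.
Composite bracket: [[b4, [b5, b3]], [b2, b1]]
Applying ab - ba throughout gives 16 signed words (2^4 = 16).
The b1-initial words carry the normal form:
  b1b2b3b5b4 (sign +1) contributes +[[[[b1, b2], b3], b5], b4]
  b1b2b4b3b5 (sign -1) contributes -[[[[b1, b2], b4], b3], b5]
  b1b2b4b5b3 (sign +1) contributes +[[[[b1, b2], b4], b5], b3]
  b1b2b5b3b4 (sign -1) contributes -[[[[b1, b2], b5], b3], b4]


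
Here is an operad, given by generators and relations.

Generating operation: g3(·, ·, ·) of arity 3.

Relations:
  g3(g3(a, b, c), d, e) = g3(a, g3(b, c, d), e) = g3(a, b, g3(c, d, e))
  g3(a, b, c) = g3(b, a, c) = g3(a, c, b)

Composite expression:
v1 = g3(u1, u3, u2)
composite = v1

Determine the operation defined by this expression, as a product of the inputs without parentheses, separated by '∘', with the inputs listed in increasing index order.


Reordering under g3 is free, so list the u-inputs canonically.
g3(u1, u3, u2) reduces to u1 ∘ u3 ∘ u2
putting the inputs in ascending order: u1 ∘ u2 ∘ u3

u1 ∘ u2 ∘ u3


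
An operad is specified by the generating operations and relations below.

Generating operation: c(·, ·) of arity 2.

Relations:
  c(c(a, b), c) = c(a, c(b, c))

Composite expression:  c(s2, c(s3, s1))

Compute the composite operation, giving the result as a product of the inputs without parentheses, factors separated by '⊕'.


s2 ⊕ s3 ⊕ s1

Key point: c is associative — brackets drop, the s-order remains.
c(s3, s1) collapses to s3 ⊕ s1
c(s2, c(s3, s1)) collapses to s2 ⊕ s3 ⊕ s1


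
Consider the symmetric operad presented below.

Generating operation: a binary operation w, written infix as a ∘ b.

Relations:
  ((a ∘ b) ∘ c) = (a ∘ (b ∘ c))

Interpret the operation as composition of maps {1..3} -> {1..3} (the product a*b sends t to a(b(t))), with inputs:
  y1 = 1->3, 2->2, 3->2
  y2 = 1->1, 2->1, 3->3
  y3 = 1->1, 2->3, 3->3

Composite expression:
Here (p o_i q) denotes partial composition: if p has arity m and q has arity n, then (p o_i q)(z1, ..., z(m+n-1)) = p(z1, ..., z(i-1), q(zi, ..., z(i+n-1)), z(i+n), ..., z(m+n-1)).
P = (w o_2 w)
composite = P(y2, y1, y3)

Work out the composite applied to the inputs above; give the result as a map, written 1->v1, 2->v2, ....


1->3, 2->1, 3->1

(y1 ∘ y3) = 1->3, 2->2, 3->2
(y2 ∘ (y1 ∘ y3)) = 1->3, 2->1, 3->1


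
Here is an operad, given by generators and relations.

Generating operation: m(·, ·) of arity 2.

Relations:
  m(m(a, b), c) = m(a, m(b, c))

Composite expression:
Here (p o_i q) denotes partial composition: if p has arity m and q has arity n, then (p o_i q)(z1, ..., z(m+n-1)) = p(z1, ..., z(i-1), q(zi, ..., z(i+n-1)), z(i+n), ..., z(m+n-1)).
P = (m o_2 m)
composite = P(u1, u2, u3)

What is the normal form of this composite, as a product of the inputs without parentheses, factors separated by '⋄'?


u1 ⋄ u2 ⋄ u3

Every regrouping of m is equal, so read the u-inputs in written order.
m(u2, u3) flattens to u2 ⋄ u3
m(u1, m(u2, u3)) flattens to u1 ⋄ u2 ⋄ u3


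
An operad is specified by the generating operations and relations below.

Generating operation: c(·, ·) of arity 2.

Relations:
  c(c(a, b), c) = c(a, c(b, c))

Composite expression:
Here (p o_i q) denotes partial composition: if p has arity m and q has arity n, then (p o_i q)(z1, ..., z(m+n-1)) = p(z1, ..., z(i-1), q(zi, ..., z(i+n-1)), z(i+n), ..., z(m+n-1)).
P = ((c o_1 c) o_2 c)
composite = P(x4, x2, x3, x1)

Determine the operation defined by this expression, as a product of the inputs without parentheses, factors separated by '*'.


All parenthesizations of c agree; list the x-inputs left to right.
c(x2, x3) linearizes to x2 * x3
c(x4, c(x2, x3)) linearizes to x4 * x2 * x3
c(c(x4, c(x2, x3)), x1) linearizes to x4 * x2 * x3 * x1

x4 * x2 * x3 * x1


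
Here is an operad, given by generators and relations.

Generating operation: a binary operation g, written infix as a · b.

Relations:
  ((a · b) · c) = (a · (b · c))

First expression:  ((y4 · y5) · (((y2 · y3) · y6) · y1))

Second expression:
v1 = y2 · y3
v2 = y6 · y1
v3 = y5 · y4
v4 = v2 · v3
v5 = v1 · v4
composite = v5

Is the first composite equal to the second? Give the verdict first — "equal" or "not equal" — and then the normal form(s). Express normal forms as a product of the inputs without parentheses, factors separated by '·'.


not equal: they reduce to y4 · y5 · y2 · y3 · y6 · y1 and y2 · y3 · y6 · y1 · y5 · y4

The first expression reduces to y4 · y5 · y2 · y3 · y6 · y1
The second expression reduces to y2 · y3 · y6 · y1 · y5 · y4
Different reductions; not equal.


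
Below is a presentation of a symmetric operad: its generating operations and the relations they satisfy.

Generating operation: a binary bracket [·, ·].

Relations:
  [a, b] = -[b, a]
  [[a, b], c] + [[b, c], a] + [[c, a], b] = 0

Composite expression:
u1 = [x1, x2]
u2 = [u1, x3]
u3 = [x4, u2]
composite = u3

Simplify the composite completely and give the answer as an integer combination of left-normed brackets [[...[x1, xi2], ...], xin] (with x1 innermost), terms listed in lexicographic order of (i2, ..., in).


In the tensor algebra, words opening x1 carry the x1-anchored form.
Composite bracket: [x4, [[x1, x2], x3]]
Each bracket splits as ab - ba, giving 8 signed words (2^3 = 8).
Only words starting with x1 matter:
  sign of x1x2x3x4 is -1, so it contributes -[[[x1, x2], x3], x4]

-[[[x1, x2], x3], x4]


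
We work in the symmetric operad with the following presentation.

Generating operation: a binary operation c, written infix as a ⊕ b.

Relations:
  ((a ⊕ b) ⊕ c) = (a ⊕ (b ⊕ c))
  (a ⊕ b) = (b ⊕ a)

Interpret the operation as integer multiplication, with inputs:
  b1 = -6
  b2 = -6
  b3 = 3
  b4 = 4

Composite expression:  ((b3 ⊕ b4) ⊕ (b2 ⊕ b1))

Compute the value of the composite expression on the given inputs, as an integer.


432


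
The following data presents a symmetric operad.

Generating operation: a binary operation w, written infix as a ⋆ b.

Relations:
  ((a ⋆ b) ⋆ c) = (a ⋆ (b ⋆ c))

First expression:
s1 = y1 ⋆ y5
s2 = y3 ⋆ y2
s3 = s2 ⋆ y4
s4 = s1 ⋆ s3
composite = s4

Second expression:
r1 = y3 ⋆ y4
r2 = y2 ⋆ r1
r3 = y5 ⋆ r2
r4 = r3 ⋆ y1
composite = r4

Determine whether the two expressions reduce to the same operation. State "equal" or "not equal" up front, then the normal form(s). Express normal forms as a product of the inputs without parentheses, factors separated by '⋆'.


not equal — first y1 ⋆ y5 ⋆ y3 ⋆ y2 ⋆ y4, second y5 ⋆ y2 ⋆ y3 ⋆ y4 ⋆ y1

Normal form of the first expression: y1 ⋆ y5 ⋆ y3 ⋆ y2 ⋆ y4
Normal form of the second expression: y5 ⋆ y2 ⋆ y3 ⋆ y4 ⋆ y1
The forms do not match — not equal.


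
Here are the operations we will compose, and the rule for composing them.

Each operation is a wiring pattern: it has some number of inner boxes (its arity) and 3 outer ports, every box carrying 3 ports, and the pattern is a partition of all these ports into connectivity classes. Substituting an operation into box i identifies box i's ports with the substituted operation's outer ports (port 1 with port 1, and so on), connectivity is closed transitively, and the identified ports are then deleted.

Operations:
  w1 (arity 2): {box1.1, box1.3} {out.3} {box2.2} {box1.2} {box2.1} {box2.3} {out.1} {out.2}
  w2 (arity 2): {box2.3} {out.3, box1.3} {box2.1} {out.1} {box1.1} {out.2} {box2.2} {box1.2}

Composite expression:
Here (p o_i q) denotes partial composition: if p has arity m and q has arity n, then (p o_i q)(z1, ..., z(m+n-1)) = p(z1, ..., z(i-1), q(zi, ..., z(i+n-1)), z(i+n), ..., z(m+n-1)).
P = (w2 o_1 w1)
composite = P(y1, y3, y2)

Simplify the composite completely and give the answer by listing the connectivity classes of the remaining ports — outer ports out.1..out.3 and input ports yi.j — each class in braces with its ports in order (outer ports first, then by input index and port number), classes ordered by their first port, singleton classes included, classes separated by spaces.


{out.1} {out.2} {out.3} {y1.1, y1.3} {y1.2} {y2.1} {y2.2} {y2.3} {y3.1} {y3.2} {y3.3}

Connectivity passes through glued w2-boundaries; trace each wire chain.
through w1, on inputs (y1, y3): {out.1} {out.2} {out.3} {y1.1, y1.3} {y1.2} {y3.1} {y3.2} {y3.3} (out.j = stage outer ports)
through w2, on inputs (y1, y3, y2): {out.1} {out.2} {out.3} {y1.1, y1.3} {y1.2} {y2.1} {y2.2} {y2.3} {y3.1} {y3.2} {y3.3} (out.j = stage outer ports)


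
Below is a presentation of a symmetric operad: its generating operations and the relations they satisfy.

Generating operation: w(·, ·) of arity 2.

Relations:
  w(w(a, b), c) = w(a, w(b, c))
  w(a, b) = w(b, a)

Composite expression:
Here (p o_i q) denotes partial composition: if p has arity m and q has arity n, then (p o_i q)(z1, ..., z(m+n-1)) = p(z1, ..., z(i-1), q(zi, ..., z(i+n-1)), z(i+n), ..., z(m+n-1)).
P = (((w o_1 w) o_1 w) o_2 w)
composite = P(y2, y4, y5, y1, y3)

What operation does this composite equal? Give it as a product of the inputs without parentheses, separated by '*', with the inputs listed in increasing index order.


y1 * y2 * y3 * y4 * y5

Key point: w commutes, so take the y-inputs in any fixed order.
w(y4, y5) unparenthesizes to y4 * y5
w(y2, w(y4, y5)) unparenthesizes to y2 * y4 * y5
w(w(y2, w(y4, y5)), y1) unparenthesizes to y2 * y4 * y5 * y1
w(w(w(y2, w(y4, y5)), y1), y3) unparenthesizes to y2 * y4 * y5 * y1 * y3
the factors in increasing index order: y1 * y2 * y3 * y4 * y5


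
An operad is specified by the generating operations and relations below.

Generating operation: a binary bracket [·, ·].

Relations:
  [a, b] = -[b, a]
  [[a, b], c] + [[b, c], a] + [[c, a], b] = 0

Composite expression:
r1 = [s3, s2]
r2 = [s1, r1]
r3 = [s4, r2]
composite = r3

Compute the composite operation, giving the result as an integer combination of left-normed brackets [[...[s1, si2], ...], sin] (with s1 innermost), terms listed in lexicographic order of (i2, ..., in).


A multilinear Lie element is pinned by s1-initial words (s1 innermost).
Composite bracket: [s4, [s1, [s3, s2]]]
Each bracket splits as ab - ba, giving 8 signed words (2^3 = 8).
Only words starting with s1 matter:
  the word s1s2s3s4 carries sign +1 and contributes +[[[s1, s2], s3], s4]
  the word s1s3s2s4 carries sign -1 and contributes -[[[s1, s3], s2], s4]

[[[s1, s2], s3], s4] - [[[s1, s3], s2], s4]


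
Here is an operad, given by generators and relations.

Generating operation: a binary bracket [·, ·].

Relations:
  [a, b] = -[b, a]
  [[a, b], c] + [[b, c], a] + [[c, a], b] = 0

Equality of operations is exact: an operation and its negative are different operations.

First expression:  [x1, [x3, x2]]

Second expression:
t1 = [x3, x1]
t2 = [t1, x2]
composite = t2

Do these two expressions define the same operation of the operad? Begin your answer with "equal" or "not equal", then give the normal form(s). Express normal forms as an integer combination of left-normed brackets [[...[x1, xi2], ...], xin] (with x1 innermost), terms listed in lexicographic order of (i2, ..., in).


Normal form of the first expression: -[[x1, x2], x3] + [[x1, x3], x2]
Normal form of the second expression: -[[x1, x3], x2]
No match — not equal.

not equal; first: -[[x1, x2], x3] + [[x1, x3], x2]; second: -[[x1, x3], x2]


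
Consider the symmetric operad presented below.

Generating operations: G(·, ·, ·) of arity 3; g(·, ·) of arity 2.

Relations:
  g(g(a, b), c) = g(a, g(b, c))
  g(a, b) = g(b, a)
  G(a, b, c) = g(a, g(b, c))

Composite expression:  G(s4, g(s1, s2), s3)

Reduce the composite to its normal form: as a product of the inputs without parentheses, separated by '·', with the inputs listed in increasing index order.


With G associative and commutative, the s-input set is all that matters.
g(s1, s2) collapses to s1 · s2
G(s4, g(s1, s2), s3) collapses to s4 · s1 · s2 · s3
commutativity sorts the factors: s1 · s2 · s3 · s4

s1 · s2 · s3 · s4


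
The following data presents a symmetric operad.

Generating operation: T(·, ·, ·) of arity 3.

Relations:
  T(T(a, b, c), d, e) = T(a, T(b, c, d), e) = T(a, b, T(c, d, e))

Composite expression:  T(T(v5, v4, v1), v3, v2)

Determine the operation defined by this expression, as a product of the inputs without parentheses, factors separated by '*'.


v5 * v4 * v1 * v3 * v2

Key point: T is associative — brackets drop, the v-order remains.
T(v5, v4, v1) flattens to v5 * v4 * v1
T(T(v5, v4, v1), v3, v2) flattens to v5 * v4 * v1 * v3 * v2


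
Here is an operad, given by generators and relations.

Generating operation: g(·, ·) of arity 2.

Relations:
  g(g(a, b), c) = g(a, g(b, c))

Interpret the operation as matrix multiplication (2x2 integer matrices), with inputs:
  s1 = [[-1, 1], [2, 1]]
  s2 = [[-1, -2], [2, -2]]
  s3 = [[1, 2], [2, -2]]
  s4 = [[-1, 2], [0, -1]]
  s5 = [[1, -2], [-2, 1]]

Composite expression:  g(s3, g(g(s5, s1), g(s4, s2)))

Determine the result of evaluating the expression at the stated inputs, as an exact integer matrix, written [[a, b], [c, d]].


g(s5, s1) = [[-5, -1], [4, -1]]
g(s4, s2) = [[5, -2], [-2, 2]]
g(g(s5, s1), g(s4, s2)) = [[-23, 8], [22, -10]]
g(s3, g(g(s5, s1), g(s4, s2))) = [[21, -12], [-90, 36]]

[[21, -12], [-90, 36]]


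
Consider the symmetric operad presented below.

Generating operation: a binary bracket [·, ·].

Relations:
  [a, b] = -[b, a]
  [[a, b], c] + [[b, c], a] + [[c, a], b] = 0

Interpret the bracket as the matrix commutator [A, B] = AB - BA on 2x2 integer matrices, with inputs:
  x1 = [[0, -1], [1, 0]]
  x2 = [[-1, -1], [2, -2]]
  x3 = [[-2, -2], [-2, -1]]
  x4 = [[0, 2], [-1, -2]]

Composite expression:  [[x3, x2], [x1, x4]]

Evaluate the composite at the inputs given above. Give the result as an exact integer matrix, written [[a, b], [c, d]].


[[6, -18], [24, -6]]

[x3, x2] = [[-6, 3], [0, 6]]
[x1, x4] = [[-1, 2], [2, 1]]
[[x3, x2], [x1, x4]] = [[6, -18], [24, -6]]


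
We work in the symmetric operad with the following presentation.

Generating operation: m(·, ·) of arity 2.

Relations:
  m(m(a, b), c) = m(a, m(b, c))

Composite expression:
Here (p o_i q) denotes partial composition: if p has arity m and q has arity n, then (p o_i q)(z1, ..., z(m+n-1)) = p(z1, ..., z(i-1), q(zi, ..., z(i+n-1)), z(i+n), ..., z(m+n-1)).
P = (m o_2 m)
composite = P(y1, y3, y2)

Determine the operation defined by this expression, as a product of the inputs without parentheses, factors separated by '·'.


All parenthesizations of m agree; list the y-inputs left to right.
m(y3, y2) collapses to y3 · y2
m(y1, m(y3, y2)) collapses to y1 · y3 · y2

y1 · y3 · y2


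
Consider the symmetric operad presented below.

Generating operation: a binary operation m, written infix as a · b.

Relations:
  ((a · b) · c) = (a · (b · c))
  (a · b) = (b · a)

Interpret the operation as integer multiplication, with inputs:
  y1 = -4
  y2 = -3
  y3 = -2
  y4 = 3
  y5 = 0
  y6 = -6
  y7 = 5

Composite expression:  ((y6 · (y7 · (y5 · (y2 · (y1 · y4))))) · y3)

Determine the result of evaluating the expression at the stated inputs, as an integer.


0

(y1 · y4) = -12
(y2 · (y1 · y4)) = 36
(y5 · (y2 · (y1 · y4))) = 0
(y7 · (y5 · (y2 · (y1 · y4)))) = 0
(y6 · (y7 · (y5 · (y2 · (y1 · y4))))) = 0
((y6 · (y7 · (y5 · (y2 · (y1 · y4))))) · y3) = 0


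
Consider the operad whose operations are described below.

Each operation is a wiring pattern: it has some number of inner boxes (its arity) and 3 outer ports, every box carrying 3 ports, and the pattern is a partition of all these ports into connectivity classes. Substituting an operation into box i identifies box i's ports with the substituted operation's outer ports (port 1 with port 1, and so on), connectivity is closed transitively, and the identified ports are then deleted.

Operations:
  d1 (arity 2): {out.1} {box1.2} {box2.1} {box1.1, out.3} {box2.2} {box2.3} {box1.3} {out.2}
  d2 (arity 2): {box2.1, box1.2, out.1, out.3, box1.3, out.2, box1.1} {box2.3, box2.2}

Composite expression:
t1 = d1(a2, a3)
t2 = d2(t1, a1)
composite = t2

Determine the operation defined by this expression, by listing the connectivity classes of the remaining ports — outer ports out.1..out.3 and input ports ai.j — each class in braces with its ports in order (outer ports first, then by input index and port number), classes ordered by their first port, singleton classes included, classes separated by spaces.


{out.1, out.2, out.3, a1.1, a2.1} {a1.2, a1.3} {a2.2} {a2.3} {a3.1} {a3.2} {a3.3}


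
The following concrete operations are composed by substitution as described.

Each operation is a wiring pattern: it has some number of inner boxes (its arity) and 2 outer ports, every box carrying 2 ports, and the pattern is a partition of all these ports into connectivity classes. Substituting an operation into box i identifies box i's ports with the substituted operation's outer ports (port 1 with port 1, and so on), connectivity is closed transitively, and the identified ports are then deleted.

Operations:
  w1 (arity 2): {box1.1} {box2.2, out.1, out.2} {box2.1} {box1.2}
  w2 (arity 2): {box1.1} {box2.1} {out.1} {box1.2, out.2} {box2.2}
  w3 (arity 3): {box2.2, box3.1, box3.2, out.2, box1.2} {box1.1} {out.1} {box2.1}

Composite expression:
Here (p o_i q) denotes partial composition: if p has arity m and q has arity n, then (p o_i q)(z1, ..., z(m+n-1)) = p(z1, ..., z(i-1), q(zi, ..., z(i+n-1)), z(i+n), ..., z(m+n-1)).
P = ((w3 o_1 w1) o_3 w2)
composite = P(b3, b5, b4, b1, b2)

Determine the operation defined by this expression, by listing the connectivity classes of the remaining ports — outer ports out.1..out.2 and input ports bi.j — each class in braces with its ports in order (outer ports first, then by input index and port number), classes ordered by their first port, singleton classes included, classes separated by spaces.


{out.1} {out.2, b2.1, b2.2, b4.2, b5.2} {b1.1} {b1.2} {b3.1} {b3.2} {b4.1} {b5.1}

Two ports join when wires chain via w3-identified ports.
after w1, the pattern on (b3, b5) reads {out.1, out.2, b5.2} {b3.1} {b3.2} {b5.1} (out.j = its outer ports)
after w2, the pattern on (b4, b1) reads {out.1} {out.2, b4.2} {b1.1} {b1.2} {b4.1} (out.j = its outer ports)
after w3, the pattern on (b3, b5, b4, b1, b2) reads {out.1} {out.2, b2.1, b2.2, b4.2, b5.2} {b1.1} {b1.2} {b3.1} {b3.2} {b4.1} {b5.1} (out.j = its outer ports)


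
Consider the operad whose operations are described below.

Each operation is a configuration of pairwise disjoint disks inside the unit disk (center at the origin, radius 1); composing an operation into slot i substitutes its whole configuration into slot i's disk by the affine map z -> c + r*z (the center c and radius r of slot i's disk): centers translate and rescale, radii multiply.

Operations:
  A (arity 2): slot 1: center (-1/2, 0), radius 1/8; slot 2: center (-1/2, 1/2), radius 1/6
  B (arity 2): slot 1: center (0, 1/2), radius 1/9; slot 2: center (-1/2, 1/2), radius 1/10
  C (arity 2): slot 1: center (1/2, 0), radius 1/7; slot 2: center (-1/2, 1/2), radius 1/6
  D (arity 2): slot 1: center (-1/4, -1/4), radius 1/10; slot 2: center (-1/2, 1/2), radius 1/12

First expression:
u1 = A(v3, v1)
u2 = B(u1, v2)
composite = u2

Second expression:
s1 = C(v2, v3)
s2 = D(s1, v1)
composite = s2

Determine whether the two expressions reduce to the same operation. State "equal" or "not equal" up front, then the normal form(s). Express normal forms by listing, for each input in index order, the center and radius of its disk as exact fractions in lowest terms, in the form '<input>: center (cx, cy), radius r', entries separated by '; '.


not equal; the first gives v1: center (-1/18, 5/9), radius 1/54; v2: center (-1/2, 1/2), radius 1/10; v3: center (-1/18, 1/2), radius 1/72 and the second v1: center (-1/2, 1/2), radius 1/12; v2: center (-1/5, -1/4), radius 1/70; v3: center (-3/10, -1/5), radius 1/60

The first expression reduces to v1: center (-1/18, 5/9), radius 1/54; v2: center (-1/2, 1/2), radius 1/10; v3: center (-1/18, 1/2), radius 1/72
The second expression reduces to v1: center (-1/2, 1/2), radius 1/12; v2: center (-1/5, -1/4), radius 1/70; v3: center (-3/10, -1/5), radius 1/60
The normal forms differ: not equal.


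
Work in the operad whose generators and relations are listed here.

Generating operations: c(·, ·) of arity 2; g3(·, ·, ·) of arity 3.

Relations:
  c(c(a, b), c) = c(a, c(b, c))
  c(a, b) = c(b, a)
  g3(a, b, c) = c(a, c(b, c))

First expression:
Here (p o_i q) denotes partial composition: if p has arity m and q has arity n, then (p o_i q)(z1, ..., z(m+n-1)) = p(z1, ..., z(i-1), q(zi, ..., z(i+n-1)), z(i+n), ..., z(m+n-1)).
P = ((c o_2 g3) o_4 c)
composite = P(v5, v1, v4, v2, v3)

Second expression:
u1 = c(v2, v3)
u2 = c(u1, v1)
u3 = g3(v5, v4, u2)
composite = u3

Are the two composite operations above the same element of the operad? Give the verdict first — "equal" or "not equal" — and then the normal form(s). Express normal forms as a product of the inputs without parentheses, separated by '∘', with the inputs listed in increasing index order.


equal; both compose to v1 ∘ v2 ∘ v3 ∘ v4 ∘ v5

Normal form of the first expression: v1 ∘ v2 ∘ v3 ∘ v4 ∘ v5
Normal form of the second expression: v1 ∘ v2 ∘ v3 ∘ v4 ∘ v5
Same normal form: equal.


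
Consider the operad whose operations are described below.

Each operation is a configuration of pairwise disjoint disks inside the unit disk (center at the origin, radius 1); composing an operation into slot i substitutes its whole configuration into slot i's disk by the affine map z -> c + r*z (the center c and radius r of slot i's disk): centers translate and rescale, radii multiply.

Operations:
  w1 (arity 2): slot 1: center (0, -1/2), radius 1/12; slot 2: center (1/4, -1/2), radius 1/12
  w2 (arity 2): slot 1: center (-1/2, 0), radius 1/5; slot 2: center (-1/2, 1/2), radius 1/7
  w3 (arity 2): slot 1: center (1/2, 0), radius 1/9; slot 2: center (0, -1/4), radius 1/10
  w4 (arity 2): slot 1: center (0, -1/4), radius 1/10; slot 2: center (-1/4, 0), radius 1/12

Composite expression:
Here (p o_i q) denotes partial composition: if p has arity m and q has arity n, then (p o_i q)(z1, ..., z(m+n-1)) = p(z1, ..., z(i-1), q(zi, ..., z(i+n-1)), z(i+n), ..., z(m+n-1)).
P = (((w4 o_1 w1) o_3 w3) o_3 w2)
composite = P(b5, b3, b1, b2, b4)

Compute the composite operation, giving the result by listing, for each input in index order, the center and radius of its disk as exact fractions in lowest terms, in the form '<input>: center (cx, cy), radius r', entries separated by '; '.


Only the slot chain above each b matters under w4; compose those maps.
tracing b5 down its 2-map path: center (0, -3/10), radius 1/120
tracing b3 down its 2-map path: center (1/40, -3/10), radius 1/120
tracing b1 down its 3-map path: center (-23/108, 0), radius 1/540
tracing b2 down its 3-map path: center (-23/108, 1/216), radius 1/756
tracing b4 down its 2-map path: center (-1/4, -1/48), radius 1/120

b1: center (-23/108, 0), radius 1/540; b2: center (-23/108, 1/216), radius 1/756; b3: center (1/40, -3/10), radius 1/120; b4: center (-1/4, -1/48), radius 1/120; b5: center (0, -3/10), radius 1/120


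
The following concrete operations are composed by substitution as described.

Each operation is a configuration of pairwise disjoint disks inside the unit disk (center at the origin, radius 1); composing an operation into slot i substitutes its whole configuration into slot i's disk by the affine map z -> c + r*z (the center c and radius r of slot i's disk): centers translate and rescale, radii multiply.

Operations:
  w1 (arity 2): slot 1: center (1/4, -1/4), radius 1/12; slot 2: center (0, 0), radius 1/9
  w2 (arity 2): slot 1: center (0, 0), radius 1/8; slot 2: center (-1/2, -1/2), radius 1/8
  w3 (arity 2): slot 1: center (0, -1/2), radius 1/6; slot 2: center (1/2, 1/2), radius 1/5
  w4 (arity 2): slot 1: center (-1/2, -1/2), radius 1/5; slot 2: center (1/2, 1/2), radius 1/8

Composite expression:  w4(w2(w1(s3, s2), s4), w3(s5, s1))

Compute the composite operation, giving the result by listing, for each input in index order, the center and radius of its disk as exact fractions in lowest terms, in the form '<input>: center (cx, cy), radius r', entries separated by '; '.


Follow each s-input down from w4: c' goes to c + r*c', radius to r*r'.
s3 passes through 3 substitutions, ending at center (-79/160, -81/160), radius 1/480
s2 passes through 3 substitutions, ending at center (-1/2, -1/2), radius 1/360
s4 passes through 2 substitutions, ending at center (-3/5, -3/5), radius 1/40
s5 passes through 2 substitutions, ending at center (1/2, 7/16), radius 1/48
s1 passes through 2 substitutions, ending at center (9/16, 9/16), radius 1/40

s1: center (9/16, 9/16), radius 1/40; s2: center (-1/2, -1/2), radius 1/360; s3: center (-79/160, -81/160), radius 1/480; s4: center (-3/5, -3/5), radius 1/40; s5: center (1/2, 7/16), radius 1/48
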